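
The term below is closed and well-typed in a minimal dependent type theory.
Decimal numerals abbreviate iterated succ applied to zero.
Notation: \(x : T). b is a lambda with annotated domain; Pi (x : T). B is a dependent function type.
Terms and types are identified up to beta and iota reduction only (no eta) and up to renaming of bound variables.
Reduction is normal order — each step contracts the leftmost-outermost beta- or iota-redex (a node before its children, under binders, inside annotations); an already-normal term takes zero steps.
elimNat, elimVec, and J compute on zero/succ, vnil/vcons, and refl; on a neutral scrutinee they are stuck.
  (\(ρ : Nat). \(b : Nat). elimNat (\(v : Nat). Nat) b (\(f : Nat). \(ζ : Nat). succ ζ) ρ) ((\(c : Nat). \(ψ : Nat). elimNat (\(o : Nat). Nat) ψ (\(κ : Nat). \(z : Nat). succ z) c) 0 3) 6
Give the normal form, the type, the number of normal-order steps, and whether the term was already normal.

normal form:
  9
type:
  Nat
reduction steps (normal order): 15
term was already normal: no
first contracted redex: a beta-redex


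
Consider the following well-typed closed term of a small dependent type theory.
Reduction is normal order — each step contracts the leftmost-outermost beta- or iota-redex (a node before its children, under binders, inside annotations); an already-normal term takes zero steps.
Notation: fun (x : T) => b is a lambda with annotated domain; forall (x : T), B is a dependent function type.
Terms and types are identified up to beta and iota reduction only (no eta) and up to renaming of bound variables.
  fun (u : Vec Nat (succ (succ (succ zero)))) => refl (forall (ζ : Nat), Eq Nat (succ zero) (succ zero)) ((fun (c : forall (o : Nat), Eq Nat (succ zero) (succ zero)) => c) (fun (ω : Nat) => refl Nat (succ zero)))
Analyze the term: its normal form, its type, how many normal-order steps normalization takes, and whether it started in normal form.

normal form:
  fun (u : Vec Nat (succ (succ (succ zero)))) => refl (forall (ζ : Nat), Eq Nat (succ zero) (succ zero)) (fun (c : Nat) => refl Nat (succ zero))
the term's type:
  forall (u : Vec Nat (succ (succ (succ zero)))), Eq (forall (ζ : Nat), Eq Nat (succ zero) (succ zero)) (fun (c : Nat) => refl Nat (succ zero)) (fun (o : Nat) => refl Nat (succ zero))
normal-order step count: 1
already normal: no
first redex: a beta-redex


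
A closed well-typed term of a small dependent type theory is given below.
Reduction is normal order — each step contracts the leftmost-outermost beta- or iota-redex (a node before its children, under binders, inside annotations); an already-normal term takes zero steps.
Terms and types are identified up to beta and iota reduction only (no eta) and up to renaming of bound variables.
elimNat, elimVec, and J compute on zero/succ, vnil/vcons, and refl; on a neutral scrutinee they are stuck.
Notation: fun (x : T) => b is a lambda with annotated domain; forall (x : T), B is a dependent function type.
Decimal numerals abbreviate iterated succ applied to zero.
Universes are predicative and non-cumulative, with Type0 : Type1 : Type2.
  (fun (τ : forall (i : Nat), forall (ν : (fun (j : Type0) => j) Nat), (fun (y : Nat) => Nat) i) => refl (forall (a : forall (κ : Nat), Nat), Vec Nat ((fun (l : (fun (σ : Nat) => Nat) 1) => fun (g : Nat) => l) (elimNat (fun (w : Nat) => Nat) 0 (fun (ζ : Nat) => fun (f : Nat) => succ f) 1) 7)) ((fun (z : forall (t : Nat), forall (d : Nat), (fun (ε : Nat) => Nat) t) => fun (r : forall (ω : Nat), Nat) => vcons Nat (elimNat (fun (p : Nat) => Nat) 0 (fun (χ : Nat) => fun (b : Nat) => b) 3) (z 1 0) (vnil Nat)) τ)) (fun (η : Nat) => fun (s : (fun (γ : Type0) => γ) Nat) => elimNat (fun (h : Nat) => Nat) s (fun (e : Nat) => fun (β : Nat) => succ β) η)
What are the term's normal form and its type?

normal form:
  refl (forall (τ : forall (i : Nat), Nat), Vec Nat 1) (fun (ν : forall (j : Nat), Nat) => vcons Nat 0 1 (vnil Nat))
the term's type:
  Eq (forall (τ : forall (i : Nat), Nat), Vec Nat 1) (fun (ν : forall (j : Nat), Nat) => vcons Nat 0 1 (vnil Nat)) (fun (y : forall (a : Nat), Nat) => vcons Nat 0 1 (vnil Nat))
observation: the term reaches its normal form after 24 normal-order steps.


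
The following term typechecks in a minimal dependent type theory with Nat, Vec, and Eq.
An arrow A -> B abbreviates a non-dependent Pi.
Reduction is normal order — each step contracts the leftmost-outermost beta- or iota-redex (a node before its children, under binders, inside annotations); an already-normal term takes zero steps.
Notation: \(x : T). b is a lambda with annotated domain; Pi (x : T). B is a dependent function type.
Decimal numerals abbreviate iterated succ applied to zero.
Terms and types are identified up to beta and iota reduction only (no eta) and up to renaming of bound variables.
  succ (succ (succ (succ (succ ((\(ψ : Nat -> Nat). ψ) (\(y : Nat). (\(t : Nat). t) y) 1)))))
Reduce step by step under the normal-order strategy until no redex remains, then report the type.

reduction (normal order):
  succ (succ (succ (succ (succ ((\(ψ : Nat -> Nat). ψ) (\(y : Nat). (\(t : Nat). t) y) 1)))))
  ~> succ (succ (succ (succ (succ ((\(ψ : Nat). (\(y : Nat). y) ψ) 1)))))
  ~> succ (succ (succ (succ (succ ((\(ψ : Nat). ψ) 1)))))
  ~> 6
inferred type:
  Nat


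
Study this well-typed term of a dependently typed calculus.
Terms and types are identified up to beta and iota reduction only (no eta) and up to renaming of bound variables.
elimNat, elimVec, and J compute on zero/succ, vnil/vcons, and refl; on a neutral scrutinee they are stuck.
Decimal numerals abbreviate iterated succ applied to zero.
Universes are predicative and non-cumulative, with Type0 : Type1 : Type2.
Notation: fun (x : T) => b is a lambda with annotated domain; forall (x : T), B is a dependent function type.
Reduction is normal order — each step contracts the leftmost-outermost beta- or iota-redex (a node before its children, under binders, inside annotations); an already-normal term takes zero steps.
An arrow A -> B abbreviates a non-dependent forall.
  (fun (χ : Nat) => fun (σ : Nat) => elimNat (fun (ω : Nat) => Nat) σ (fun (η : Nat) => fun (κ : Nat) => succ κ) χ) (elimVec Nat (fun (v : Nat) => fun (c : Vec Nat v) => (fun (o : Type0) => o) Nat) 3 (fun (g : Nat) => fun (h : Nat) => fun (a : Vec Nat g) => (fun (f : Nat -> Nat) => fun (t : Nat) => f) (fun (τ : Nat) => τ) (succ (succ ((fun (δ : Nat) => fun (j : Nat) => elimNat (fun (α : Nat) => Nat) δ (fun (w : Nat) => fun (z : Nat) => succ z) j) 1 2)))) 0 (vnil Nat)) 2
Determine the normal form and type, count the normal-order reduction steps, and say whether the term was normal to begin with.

reduced normal form:
  5
the term's type:
  Nat
reduction steps (normal order): 13
started in normal form: no
first redex: a beta-redex


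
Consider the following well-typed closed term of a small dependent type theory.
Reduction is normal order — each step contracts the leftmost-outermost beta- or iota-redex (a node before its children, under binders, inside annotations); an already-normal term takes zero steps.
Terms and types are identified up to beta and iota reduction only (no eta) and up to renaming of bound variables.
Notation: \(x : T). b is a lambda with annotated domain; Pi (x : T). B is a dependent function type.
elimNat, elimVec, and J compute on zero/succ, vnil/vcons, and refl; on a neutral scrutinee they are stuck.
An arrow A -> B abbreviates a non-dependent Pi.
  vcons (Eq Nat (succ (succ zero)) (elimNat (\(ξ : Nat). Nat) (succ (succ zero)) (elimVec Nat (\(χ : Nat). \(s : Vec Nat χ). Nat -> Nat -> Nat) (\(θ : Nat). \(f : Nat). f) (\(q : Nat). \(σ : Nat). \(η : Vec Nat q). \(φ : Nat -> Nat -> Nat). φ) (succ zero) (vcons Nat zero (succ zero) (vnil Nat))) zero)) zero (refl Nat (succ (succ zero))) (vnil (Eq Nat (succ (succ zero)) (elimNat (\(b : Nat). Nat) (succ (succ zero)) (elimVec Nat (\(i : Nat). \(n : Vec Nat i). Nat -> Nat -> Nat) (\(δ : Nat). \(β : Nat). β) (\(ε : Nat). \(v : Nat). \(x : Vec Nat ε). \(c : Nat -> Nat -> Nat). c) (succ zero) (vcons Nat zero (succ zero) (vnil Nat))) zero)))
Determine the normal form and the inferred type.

reduced normal form:
  vcons (Eq Nat (succ (succ zero)) (succ (succ zero))) zero (refl Nat (succ (succ zero))) (vnil (Eq Nat (succ (succ zero)) (succ (succ zero))))
type:
  Vec (Eq Nat (succ (succ zero)) (succ (succ zero))) (succ zero)
observation: contracting an elimNat iota-redex first, the term normalizes in 2 steps.


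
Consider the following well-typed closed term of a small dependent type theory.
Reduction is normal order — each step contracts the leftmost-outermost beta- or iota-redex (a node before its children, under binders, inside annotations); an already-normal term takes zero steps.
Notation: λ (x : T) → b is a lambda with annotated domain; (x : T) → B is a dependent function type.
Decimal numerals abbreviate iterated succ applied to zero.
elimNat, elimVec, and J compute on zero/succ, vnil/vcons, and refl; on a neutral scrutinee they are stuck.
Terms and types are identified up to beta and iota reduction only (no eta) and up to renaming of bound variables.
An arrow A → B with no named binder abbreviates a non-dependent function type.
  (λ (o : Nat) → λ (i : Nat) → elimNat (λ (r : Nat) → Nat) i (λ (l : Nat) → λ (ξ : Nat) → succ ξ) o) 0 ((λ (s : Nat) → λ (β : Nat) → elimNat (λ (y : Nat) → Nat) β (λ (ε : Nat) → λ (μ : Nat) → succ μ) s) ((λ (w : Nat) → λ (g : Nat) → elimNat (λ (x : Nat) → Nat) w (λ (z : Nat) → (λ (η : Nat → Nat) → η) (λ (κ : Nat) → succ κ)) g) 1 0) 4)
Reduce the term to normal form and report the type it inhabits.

resulting normal form:
  5
the term's type:
  Nat
observation: contracting a beta-redex first, the term normalizes in 12 steps.


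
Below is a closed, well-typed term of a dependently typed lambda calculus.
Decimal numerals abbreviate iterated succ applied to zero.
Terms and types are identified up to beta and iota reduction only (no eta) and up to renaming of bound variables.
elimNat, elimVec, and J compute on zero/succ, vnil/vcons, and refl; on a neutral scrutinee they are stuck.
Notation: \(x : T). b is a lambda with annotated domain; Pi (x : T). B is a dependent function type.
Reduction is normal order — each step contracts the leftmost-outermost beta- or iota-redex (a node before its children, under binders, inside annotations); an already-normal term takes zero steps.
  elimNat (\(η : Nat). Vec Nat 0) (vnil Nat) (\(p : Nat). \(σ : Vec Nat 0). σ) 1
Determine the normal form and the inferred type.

resulting normal form:
  vnil Nat
type:
  Vec Nat 0
observation: the first redex contracted is an elimNat iota-redex; the normal form is reached in 4 normal-order steps.


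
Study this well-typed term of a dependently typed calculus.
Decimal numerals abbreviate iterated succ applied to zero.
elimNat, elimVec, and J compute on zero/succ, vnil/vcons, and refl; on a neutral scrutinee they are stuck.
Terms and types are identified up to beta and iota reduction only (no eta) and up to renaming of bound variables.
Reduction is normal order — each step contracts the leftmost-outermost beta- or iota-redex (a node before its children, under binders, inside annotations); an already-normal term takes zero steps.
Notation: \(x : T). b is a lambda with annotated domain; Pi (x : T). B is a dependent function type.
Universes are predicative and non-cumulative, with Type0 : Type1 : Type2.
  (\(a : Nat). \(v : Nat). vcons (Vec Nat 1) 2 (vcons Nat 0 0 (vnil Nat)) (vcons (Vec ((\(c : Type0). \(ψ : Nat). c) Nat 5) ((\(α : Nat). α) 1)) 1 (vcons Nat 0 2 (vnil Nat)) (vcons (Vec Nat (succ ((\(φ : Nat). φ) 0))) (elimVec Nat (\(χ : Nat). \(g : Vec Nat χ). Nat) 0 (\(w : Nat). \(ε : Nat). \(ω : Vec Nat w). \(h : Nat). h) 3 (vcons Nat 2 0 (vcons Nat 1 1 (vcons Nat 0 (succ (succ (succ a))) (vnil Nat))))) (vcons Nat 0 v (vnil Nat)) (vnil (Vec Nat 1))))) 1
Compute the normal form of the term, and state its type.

normal form:
  \(a : Nat). vcons (Vec Nat 1) 2 (vcons Nat 0 0 (vnil Nat)) (vcons (Vec Nat 1) 1 (vcons Nat 0 2 (vnil Nat)) (vcons (Vec Nat 1) 0 (vcons Nat 0 a (vnil Nat)) (vnil (Vec Nat 1))))
inferred type:
  Pi (a : Nat). Vec (Vec Nat 1) 3
observation: the first redex contracted is a beta-redex; the normal form is reached in 21 normal-order steps.


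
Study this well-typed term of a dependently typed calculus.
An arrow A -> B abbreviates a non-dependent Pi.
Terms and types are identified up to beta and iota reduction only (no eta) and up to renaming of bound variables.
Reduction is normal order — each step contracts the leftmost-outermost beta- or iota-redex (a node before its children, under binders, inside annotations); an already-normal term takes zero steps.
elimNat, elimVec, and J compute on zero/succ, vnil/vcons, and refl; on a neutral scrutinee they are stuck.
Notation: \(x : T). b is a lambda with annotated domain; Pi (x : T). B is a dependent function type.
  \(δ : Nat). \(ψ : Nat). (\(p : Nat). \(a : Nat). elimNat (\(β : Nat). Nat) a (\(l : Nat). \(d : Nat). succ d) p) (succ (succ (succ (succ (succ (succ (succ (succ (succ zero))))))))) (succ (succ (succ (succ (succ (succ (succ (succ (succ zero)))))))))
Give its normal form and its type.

normal form:
  \(δ : Nat). \(ψ : Nat). succ (succ (succ (succ (succ (succ (succ (succ (succ (succ (succ (succ (succ (succ (succ (succ (succ (succ zero)))))))))))))))))
type:
  Nat -> Nat -> Nat


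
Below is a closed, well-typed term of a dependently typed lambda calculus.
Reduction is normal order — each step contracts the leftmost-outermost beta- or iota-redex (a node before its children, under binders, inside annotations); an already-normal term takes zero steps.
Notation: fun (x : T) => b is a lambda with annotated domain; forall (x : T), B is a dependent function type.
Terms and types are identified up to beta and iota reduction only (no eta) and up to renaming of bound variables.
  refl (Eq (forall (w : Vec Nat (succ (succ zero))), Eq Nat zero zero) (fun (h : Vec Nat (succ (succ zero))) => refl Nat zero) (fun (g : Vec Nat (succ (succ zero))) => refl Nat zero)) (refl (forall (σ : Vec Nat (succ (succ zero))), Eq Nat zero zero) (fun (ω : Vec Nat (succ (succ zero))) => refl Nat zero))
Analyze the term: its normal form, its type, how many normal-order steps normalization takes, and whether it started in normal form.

resulting normal form:
  refl (Eq (forall (w : Vec Nat (succ (succ zero))), Eq Nat zero zero) (fun (h : Vec Nat (succ (succ zero))) => refl Nat zero) (fun (g : Vec Nat (succ (succ zero))) => refl Nat zero)) (refl (forall (σ : Vec Nat (succ (succ zero))), Eq Nat zero zero) (fun (ω : Vec Nat (succ (succ zero))) => refl Nat zero))
inferred type:
  Eq (Eq (forall (w : Vec Nat (succ (succ zero))), Eq Nat zero zero) (fun (h : Vec Nat (succ (succ zero))) => refl Nat zero) (fun (g : Vec Nat (succ (succ zero))) => refl Nat zero)) (refl (forall (σ : Vec Nat (succ (succ zero))), Eq Nat zero zero) (fun (ω : Vec Nat (succ (succ zero))) => refl Nat zero)) (refl (forall (j : Vec Nat (succ (succ zero))), Eq Nat zero zero) (fun (v : Vec Nat (succ (succ zero))) => refl Nat zero))
steps to reach normal form (normal order): 0
term was already normal: yes


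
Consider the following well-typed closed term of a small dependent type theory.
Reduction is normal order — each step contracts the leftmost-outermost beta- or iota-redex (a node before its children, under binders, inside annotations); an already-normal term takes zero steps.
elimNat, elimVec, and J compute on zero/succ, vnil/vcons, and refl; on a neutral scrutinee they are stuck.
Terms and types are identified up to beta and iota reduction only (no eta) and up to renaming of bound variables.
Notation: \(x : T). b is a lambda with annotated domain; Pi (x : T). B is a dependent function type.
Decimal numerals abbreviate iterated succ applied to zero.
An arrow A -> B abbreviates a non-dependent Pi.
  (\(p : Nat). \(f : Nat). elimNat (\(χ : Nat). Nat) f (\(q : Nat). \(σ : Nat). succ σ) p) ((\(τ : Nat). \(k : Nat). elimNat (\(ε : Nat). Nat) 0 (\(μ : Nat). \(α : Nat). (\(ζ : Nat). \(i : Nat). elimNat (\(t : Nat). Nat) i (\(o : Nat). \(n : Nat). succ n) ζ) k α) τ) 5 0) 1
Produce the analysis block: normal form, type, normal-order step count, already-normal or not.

resulting normal form:
  1
inferred type:
  Nat
normal-order step count: 36
term was already normal: no
first contracted redex: a beta-redex


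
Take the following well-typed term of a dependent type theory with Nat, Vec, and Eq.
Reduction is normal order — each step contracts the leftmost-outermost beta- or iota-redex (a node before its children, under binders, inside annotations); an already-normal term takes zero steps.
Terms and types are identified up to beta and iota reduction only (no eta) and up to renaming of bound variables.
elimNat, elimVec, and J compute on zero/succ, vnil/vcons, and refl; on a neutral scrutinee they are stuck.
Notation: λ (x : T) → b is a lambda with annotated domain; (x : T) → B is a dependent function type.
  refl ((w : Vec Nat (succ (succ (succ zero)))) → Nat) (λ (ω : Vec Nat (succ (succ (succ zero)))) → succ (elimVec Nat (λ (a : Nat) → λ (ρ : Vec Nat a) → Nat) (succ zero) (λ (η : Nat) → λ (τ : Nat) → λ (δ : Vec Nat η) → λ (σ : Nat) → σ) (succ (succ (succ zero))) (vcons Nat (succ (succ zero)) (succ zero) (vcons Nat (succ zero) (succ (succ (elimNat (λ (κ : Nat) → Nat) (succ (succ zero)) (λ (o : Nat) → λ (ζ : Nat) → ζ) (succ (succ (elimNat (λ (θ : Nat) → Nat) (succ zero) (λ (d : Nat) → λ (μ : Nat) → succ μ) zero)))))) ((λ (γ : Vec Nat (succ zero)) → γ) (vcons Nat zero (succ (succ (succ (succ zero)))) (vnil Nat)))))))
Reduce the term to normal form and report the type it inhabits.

normal form:
  refl ((w : Vec Nat (succ (succ (succ zero)))) → Nat) (λ (ω : Vec Nat (succ (succ (succ zero)))) → succ (succ zero))
type:
  Eq ((w : Vec Nat (succ (succ (succ zero)))) → Nat) (λ (ω : Vec Nat (succ (succ (succ zero)))) → succ (succ zero)) (λ (a : Vec Nat (succ (succ (succ zero)))) → succ (succ zero))
observation: the term reaches its normal form after 17 normal-order steps.


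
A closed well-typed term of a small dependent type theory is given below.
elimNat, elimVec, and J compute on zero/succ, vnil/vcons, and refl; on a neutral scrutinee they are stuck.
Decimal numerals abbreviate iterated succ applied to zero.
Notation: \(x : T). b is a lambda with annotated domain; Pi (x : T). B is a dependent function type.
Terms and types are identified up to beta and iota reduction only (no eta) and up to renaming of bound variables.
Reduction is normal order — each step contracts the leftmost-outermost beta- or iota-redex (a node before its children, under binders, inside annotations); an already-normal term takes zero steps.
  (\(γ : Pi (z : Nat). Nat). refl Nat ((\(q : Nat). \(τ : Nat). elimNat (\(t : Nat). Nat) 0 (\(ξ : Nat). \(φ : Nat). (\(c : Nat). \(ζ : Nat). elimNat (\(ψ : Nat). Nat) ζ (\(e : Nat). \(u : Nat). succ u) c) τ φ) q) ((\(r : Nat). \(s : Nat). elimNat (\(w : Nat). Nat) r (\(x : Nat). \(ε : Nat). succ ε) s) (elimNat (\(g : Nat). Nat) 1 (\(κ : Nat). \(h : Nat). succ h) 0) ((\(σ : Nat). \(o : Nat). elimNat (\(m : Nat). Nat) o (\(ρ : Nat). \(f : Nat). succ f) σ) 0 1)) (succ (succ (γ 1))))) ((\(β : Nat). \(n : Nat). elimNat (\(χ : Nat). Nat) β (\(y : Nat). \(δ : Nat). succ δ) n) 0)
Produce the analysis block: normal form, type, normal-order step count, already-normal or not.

resulting normal form:
  refl Nat 6
the term's type:
  Eq Nat 6 6
steps to reach normal form (normal order): 38
started in normal form: no
first contracted redex: a beta-redex


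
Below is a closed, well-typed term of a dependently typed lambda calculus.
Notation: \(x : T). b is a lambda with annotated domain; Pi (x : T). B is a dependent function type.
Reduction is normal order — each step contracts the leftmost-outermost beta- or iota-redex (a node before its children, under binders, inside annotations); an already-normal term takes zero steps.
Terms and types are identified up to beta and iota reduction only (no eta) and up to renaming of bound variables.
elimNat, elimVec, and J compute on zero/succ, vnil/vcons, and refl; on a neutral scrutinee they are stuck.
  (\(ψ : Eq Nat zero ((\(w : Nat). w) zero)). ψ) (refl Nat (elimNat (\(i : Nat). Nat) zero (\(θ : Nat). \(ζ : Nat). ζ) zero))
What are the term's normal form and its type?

normal form:
  refl Nat zero
inferred type:
  Eq Nat zero zero


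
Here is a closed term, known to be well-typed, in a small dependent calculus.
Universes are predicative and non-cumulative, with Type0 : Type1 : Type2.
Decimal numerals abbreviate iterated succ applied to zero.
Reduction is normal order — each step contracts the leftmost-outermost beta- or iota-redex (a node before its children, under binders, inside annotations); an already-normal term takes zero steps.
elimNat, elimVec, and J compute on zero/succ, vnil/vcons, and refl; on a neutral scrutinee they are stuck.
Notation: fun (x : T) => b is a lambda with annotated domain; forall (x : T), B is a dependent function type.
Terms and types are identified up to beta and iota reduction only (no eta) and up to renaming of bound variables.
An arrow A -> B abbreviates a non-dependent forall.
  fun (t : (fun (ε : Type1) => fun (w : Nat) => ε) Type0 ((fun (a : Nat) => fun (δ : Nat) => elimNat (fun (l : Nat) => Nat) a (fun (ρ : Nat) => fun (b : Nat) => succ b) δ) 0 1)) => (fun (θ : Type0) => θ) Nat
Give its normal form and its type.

resulting normal form:
  fun (t : Type0) => Nat
the term's type:
  Type0 -> Type0
observation: reduction starts at a beta-redex, and 3 normal-order steps reach the normal form.


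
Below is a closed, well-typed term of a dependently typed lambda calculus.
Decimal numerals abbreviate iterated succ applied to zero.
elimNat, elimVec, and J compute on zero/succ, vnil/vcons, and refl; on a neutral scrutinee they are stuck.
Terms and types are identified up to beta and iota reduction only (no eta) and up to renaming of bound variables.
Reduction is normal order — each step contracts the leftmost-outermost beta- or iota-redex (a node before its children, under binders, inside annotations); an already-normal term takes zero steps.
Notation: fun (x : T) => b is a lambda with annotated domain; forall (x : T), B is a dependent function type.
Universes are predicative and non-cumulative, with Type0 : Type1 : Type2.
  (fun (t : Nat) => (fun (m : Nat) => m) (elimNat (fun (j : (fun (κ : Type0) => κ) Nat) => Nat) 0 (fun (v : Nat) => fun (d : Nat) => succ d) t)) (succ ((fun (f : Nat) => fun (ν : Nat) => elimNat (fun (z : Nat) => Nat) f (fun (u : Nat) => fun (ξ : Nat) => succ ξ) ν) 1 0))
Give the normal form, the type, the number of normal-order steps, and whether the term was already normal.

normal form:
  2
type:
  Nat
steps to reach normal form (normal order): 13
already normal: no
first contracted redex: a beta-redex


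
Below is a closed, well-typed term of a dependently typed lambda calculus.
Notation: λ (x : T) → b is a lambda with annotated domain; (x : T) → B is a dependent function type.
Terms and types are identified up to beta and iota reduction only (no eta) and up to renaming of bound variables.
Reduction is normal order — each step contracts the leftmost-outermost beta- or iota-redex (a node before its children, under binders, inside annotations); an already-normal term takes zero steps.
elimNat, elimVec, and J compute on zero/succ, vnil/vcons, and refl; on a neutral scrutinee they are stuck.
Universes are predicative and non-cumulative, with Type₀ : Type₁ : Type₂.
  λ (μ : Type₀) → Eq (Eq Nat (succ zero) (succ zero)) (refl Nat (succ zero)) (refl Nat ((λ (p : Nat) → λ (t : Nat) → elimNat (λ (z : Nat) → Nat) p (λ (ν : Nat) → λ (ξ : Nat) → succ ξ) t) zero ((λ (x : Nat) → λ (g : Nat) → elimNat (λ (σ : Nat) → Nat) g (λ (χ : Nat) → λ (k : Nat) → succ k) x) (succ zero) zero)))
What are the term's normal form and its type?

normal form:
  λ (μ : Type₀) → Eq (Eq Nat (succ zero) (succ zero)) (refl Nat (succ zero)) (refl Nat (succ zero))
inferred type:
  (μ : Type₀) → Type₀
observation: contracting a beta-redex first, the term normalizes in 12 steps.


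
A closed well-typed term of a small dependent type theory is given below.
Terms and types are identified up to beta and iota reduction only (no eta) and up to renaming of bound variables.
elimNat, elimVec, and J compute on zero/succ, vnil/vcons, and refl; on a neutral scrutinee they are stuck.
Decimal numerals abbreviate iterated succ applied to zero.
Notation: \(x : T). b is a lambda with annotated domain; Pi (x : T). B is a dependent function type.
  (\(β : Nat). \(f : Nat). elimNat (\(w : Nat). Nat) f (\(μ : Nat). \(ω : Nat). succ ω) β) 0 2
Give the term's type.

inferred type:
  Nat


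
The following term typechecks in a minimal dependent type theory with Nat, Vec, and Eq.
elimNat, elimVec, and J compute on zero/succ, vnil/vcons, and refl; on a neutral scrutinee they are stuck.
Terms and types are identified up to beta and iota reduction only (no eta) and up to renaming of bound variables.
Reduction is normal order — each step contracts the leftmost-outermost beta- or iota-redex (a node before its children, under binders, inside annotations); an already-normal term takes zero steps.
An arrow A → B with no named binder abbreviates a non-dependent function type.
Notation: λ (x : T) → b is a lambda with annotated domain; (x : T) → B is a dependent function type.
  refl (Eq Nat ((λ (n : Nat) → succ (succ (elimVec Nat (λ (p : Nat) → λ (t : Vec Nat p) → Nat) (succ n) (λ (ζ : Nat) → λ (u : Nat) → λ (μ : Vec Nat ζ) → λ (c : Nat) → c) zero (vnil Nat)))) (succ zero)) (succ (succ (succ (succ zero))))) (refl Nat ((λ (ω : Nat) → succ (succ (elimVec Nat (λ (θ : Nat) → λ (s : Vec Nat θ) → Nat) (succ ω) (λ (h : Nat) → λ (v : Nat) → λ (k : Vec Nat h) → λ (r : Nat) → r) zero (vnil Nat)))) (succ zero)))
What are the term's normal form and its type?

normal form:
  refl (Eq Nat (succ (succ (succ (succ zero)))) (succ (succ (succ (succ zero))))) (refl Nat (succ (succ (succ (succ zero)))))
type:
  Eq (Eq Nat (succ (succ (succ (succ zero)))) (succ (succ (succ (succ zero))))) (refl Nat (succ (succ (succ (succ zero))))) (refl Nat (succ (succ (succ (succ zero)))))
observation: the leftmost-outermost redex is a beta-redex, and normalization takes 4 steps.


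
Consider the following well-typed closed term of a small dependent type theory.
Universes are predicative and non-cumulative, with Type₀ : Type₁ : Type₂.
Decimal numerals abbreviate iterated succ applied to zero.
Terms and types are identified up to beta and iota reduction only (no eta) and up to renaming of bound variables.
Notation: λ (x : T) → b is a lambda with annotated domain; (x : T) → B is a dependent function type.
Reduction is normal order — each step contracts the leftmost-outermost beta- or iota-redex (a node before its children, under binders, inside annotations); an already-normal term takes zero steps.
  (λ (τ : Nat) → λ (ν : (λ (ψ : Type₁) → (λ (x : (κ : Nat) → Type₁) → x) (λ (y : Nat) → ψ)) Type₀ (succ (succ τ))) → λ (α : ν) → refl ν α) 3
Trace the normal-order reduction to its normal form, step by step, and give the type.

reduction (normal order):
  (λ (τ : Nat) → λ (ν : (λ (ψ : Type₁) → (λ (x : (κ : Nat) → Type₁) → x) (λ (y : Nat) → ψ)) Type₀ (succ (succ τ))) → λ (α : ν) → refl ν α) 3
  ~> λ (τ : (λ (ν : Type₁) → (λ (ψ : (x : Nat) → Type₁) → ψ) (λ (κ : Nat) → ν)) Type₀ 5) → λ (y : τ) → refl τ y
  ~> λ (τ : (λ (ν : (ψ : Nat) → Type₁) → ν) (λ (x : Nat) → Type₀) 5) → λ (κ : τ) → refl τ κ
  ~> λ (τ : (λ (ν : Nat) → Type₀) 5) → λ (ψ : τ) → refl τ ψ
  ~> λ (τ : Type₀) → λ (ν : τ) → refl τ ν
type:
  (τ : Type₀) → (ν : τ) → Eq τ ν ν


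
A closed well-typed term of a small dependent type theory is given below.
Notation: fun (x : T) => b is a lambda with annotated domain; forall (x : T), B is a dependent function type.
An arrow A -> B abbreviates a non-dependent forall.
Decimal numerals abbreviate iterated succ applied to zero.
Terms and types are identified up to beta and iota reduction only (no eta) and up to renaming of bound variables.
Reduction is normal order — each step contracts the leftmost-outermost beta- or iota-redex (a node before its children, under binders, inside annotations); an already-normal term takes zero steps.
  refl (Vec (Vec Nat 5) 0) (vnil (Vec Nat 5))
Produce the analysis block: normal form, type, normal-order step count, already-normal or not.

reduced normal form:
  refl (Vec (Vec Nat 5) 0) (vnil (Vec Nat 5))
inferred type:
  Eq (Vec (Vec Nat 5) 0) (vnil (Vec Nat 5)) (vnil (Vec Nat 5))
reduction steps (normal order): 0
term was already normal: yes


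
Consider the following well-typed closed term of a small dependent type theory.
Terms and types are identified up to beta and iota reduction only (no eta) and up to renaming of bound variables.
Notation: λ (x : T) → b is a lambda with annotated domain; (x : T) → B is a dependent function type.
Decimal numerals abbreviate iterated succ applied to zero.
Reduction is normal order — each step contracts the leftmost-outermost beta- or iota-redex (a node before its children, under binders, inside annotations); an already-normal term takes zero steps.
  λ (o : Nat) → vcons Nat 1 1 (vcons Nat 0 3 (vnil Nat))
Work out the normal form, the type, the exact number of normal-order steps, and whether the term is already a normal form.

reduced normal form:
  λ (o : Nat) → vcons Nat 1 1 (vcons Nat 0 3 (vnil Nat))
the term's type:
  (o : Nat) → Vec Nat 2
reduction steps (normal order): 0
started in normal form: yes


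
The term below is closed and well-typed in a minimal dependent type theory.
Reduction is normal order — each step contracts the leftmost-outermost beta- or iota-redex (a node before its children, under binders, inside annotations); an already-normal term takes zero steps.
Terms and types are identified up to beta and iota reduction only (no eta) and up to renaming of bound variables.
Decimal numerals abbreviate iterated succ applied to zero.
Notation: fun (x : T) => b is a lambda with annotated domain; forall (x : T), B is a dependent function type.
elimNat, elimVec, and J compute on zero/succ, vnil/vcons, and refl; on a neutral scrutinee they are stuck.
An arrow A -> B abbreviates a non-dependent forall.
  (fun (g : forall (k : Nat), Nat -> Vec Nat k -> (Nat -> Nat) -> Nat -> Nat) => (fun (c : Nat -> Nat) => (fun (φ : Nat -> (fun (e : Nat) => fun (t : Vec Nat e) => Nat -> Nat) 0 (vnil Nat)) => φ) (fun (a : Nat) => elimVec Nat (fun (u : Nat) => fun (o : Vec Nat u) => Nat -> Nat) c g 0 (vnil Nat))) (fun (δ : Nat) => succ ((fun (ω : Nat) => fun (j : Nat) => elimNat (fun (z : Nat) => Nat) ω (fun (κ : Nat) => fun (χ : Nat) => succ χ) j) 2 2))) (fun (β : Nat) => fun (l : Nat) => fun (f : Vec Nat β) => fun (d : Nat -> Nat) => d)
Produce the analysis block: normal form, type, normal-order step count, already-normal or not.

reduced normal form:
  fun (g : Nat) => fun (k : Nat) => 5
type:
  Nat -> Nat -> Nat
steps to reach normal form (normal order): 13
already normal: no
first redex: a beta-redex


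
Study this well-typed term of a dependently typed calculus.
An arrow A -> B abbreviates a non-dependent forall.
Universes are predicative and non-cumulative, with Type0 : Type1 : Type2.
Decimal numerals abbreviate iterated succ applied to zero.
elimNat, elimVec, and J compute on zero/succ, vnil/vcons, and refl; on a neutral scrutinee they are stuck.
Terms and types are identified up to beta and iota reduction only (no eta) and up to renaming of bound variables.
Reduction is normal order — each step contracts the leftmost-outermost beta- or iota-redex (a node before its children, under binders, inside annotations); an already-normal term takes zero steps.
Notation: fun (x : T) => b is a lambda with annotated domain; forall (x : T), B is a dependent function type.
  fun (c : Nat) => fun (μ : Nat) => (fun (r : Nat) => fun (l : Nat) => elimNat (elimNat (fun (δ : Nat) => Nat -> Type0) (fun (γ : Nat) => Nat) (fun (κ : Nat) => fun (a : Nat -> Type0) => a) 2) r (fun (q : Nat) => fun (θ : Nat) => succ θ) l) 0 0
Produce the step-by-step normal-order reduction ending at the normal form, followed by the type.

normal-order reduction:
  fun (c : Nat) => fun (μ : Nat) => (fun (r : Nat) => fun (l : Nat) => elimNat (elimNat (fun (δ : Nat) => Nat -> Type0) (fun (γ : Nat) => Nat) (fun (κ : Nat) => fun (a : Nat -> Type0) => a) 2) r (fun (q : Nat) => fun (θ : Nat) => succ θ) l) 0 0
  ~> fun (c : Nat) => fun (μ : Nat) => (fun (r : Nat) => elimNat (elimNat (fun (l : Nat) => Nat -> Type0) (fun (δ : Nat) => Nat) (fun (γ : Nat) => fun (κ : Nat -> Type0) => κ) 2) 0 (fun (a : Nat) => fun (q : Nat) => succ q) r) 0
  ~> fun (c : Nat) => fun (μ : Nat) => elimNat (elimNat (fun (r : Nat) => Nat -> Type0) (fun (l : Nat) => Nat) (fun (δ : Nat) => fun (γ : Nat -> Type0) => γ) 2) 0 (fun (κ : Nat) => fun (a : Nat) => succ a) 0
  ~> fun (c : Nat) => fun (μ : Nat) => 0
the term's type:
  Nat -> Nat -> Nat


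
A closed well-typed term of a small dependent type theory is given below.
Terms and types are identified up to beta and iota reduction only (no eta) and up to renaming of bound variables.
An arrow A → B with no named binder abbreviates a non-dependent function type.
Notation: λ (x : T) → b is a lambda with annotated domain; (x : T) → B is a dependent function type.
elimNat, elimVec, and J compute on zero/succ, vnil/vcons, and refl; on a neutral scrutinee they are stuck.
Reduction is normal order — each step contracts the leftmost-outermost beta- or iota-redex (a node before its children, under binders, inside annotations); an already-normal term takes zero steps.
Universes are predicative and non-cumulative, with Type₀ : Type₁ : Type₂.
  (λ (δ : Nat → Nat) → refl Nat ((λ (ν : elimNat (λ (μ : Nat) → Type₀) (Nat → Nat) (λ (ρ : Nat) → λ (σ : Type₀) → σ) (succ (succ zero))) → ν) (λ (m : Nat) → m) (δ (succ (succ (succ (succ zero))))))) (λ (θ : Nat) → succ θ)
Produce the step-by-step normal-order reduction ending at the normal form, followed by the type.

reduction (normal order):
  (λ (δ : Nat → Nat) → refl Nat ((λ (ν : elimNat (λ (μ : Nat) → Type₀) (Nat → Nat) (λ (ρ : Nat) → λ (σ : Type₀) → σ) (succ (succ zero))) → ν) (λ (m : Nat) → m) (δ (succ (succ (succ (succ zero))))))) (λ (θ : Nat) → succ θ)
  ~> refl Nat ((λ (δ : elimNat (λ (ν : Nat) → Type₀) (Nat → Nat) (λ (μ : Nat) → λ (ρ : Type₀) → ρ) (succ (succ zero))) → δ) (λ (σ : Nat) → σ) ((λ (m : Nat) → succ m) (succ (succ (succ (succ zero))))))
  ~> refl Nat ((λ (δ : Nat) → δ) ((λ (ν : Nat) → succ ν) (succ (succ (succ (succ zero))))))
  ~> refl Nat ((λ (δ : Nat) → succ δ) (succ (succ (succ (succ zero)))))
  ~> refl Nat (succ (succ (succ (succ (succ zero)))))
inferred type:
  Eq Nat (succ (succ (succ (succ (succ zero))))) (succ (succ (succ (succ (succ zero)))))


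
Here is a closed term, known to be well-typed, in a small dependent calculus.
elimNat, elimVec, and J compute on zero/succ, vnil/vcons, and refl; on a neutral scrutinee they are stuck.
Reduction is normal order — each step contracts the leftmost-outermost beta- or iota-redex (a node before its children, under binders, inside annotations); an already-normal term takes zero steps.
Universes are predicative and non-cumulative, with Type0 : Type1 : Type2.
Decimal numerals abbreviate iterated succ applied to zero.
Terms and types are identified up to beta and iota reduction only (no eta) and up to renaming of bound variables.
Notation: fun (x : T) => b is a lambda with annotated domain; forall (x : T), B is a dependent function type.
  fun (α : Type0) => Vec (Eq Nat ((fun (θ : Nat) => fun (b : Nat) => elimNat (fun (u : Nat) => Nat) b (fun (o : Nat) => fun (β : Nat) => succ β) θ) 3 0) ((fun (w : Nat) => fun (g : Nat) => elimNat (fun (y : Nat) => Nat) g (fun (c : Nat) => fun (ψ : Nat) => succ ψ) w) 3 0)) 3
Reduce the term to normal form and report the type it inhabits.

normal form:
  fun (α : Type0) => Vec (Eq Nat 3 3) 3
the term's type:
  forall (α : Type0), Type0
observation: 24 normal-order steps separate the term from its normal form.


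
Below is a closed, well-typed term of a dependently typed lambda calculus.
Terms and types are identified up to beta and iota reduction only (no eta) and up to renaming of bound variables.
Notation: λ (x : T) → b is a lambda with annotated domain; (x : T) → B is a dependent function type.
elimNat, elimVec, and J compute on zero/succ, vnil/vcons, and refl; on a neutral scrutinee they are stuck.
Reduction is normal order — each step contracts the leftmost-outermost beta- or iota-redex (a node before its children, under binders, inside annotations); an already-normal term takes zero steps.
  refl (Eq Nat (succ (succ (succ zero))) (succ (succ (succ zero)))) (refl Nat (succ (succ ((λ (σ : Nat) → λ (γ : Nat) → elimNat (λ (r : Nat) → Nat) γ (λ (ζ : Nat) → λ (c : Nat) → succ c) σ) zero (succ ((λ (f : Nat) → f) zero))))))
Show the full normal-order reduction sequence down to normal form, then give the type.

normal-order reduction sequence:
  refl (Eq Nat (succ (succ (succ zero))) (succ (succ (succ zero)))) (refl Nat (succ (succ ((λ (σ : Nat) → λ (γ : Nat) → elimNat (λ (r : Nat) → Nat) γ (λ (ζ : Nat) → λ (c : Nat) → succ c) σ) zero (succ ((λ (f : Nat) → f) zero))))))
  ~> refl (Eq Nat (succ (succ (succ zero))) (succ (succ (succ zero)))) (refl Nat (succ (succ ((λ (σ : Nat) → elimNat (λ (γ : Nat) → Nat) σ (λ (r : Nat) → λ (ζ : Nat) → succ ζ) zero) (succ ((λ (c : Nat) → c) zero))))))
  ~> refl (Eq Nat (succ (succ (succ zero))) (succ (succ (succ zero)))) (refl Nat (succ (succ (elimNat (λ (σ : Nat) → Nat) (succ ((λ (γ : Nat) → γ) zero)) (λ (r : Nat) → λ (ζ : Nat) → succ ζ) zero))))
  ~> refl (Eq Nat (succ (succ (succ zero))) (succ (succ (succ zero)))) (refl Nat (succ (succ (succ ((λ (σ : Nat) → σ) zero)))))
  ~> refl (Eq Nat (succ (succ (succ zero))) (succ (succ (succ zero)))) (refl Nat (succ (succ (succ zero))))
type:
  Eq (Eq Nat (succ (succ (succ zero))) (succ (succ (succ zero)))) (refl Nat (succ (succ (succ zero)))) (refl Nat (succ (succ (succ zero))))


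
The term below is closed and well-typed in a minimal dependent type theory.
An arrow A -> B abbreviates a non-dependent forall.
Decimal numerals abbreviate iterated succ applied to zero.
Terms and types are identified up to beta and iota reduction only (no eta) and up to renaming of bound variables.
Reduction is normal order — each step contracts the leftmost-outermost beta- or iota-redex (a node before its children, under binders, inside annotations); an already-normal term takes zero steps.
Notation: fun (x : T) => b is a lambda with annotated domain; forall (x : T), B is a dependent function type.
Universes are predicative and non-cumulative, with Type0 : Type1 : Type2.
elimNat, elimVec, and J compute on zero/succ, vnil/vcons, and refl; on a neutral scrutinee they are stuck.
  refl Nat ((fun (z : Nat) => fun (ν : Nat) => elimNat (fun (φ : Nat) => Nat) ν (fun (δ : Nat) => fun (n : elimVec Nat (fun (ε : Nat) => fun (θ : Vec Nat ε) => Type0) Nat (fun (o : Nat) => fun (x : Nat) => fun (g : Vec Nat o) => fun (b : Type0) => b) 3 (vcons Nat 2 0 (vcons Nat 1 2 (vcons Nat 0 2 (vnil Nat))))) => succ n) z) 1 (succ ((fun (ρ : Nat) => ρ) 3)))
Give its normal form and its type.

normal form:
  refl Nat 5
inferred type:
  Eq Nat 5 5


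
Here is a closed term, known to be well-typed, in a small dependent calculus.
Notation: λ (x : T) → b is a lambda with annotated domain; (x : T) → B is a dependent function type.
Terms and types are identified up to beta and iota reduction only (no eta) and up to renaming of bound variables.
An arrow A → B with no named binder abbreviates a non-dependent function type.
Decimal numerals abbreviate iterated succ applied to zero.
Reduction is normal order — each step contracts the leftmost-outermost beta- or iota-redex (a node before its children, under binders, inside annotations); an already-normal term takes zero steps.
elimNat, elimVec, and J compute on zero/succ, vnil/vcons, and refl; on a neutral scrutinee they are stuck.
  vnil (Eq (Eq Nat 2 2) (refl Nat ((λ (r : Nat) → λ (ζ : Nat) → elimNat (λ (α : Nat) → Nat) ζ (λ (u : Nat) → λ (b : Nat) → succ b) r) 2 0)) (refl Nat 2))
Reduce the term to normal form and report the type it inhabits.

normal form:
  vnil (Eq (Eq Nat 2 2) (refl Nat 2) (refl Nat 2))
type:
  Vec (Eq (Eq Nat 2 2) (refl Nat 2) (refl Nat 2)) 0
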